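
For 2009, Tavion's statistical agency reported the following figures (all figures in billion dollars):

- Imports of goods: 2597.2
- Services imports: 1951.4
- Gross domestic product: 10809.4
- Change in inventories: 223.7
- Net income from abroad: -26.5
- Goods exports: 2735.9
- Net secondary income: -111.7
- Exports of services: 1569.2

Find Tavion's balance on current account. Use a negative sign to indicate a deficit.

-381.7

Goods balance = 2735.9 - 2597.2 = 138.7
Services balance = 1569.2 - 1951.4 = -382.2
Trade balance (goods + services) = 138.7 + (-382.2) = -243.5
Net primary income = -26.5
Net secondary income = -111.7
Current account = -243.5 + (-26.5) + (-111.7) = -381.7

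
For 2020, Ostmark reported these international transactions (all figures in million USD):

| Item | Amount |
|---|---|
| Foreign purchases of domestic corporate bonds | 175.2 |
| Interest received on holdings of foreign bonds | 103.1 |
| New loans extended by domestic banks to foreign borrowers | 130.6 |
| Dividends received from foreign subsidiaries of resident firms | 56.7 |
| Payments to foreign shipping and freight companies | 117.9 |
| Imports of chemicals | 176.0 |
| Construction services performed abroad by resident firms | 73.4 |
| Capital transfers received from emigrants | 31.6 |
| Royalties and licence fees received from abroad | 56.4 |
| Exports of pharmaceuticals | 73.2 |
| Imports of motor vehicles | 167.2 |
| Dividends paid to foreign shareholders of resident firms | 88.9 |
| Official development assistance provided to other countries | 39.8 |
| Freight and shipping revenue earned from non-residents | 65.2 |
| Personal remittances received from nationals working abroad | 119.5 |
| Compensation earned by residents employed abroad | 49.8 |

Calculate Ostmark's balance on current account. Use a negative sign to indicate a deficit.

7.5

Goods: 73.2 - 167.2 - 176.0 = -270.0
Services: 56.4 - 117.9 + 65.2 + 73.4 = 77.1
Primary income: 49.8 + 56.7 - 88.9 + 103.1 = 120.7
Secondary income: -39.8 + 119.5 = 79.7
Current account = (-270.0) + 77.1 + 120.7 + 79.7 = 7.5
(Excluded from the current account — financial account: foreign purchases of domestic corporate bonds 175.2, new loans extended by domestic banks to foreign borrowers 130.6; capital account: capital transfers received from emigrants 31.6.)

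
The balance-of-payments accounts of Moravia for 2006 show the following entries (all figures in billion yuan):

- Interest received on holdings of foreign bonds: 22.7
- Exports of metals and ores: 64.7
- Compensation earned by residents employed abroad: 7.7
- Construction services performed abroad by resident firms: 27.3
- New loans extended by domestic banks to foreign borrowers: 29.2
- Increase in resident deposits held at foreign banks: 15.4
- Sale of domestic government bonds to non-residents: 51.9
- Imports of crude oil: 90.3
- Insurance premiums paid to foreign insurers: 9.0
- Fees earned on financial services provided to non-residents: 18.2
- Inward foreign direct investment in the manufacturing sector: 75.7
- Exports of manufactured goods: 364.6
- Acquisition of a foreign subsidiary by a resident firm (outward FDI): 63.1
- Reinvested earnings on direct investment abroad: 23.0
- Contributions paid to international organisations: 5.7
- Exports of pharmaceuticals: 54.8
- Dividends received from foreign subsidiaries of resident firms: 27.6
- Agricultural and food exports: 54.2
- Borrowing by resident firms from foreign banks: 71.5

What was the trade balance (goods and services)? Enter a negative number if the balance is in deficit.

484.5

Goods: 64.7 - 90.3 + 54.2 + 54.8 + 364.6 = 448.0
Services: 18.2 + 27.3 - 9.0 = 36.5
Trade balance = 448.0 + 36.5 = 484.5
(Excluded from the trade balance — primary income: interest received on holdings of foreign bonds 22.7, compensation earned by residents employed abroad 7.7, reinvested earnings on direct investment abroad 23.0, dividends received from foreign subsidiaries of resident firms 27.6; financial account: new loans extended by domestic banks to foreign borrowers 29.2, increase in resident deposits held at foreign banks 15.4, sale of domestic government bonds to non-residents 51.9, inward foreign direct investment in the manufacturing sector 75.7, acquisition of a foreign subsidiary by a resident firm (outward FDI) 63.1, borrowing by resident firms from foreign banks 71.5; secondary income: contributions paid to international organisations 5.7.)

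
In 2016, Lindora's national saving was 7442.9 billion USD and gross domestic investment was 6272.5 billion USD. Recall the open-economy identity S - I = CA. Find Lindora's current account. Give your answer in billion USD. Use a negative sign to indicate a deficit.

CA = S - I = 7442.9 - 6272.5 = 1170.4

1170.4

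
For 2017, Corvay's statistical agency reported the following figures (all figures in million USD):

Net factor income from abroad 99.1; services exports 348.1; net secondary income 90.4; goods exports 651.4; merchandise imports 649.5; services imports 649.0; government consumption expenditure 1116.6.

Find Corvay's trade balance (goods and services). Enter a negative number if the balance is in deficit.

-299.0

Goods balance = 651.4 - 649.5 = 1.9
Services balance = 348.1 - 649.0 = -300.9
Trade balance (goods + services) = 1.9 + (-300.9) = -299.0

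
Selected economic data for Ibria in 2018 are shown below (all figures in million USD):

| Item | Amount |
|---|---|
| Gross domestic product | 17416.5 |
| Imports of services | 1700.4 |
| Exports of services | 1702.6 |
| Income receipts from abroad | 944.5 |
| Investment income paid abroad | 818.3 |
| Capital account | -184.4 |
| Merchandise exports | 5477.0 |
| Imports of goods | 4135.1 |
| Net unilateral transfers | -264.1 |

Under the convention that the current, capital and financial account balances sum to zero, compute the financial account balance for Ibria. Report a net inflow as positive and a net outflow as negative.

Goods balance = 5477.0 - 4135.1 = 1341.9
Services balance = 1702.6 - 1700.4 = 2.2
Trade balance (goods + services) = 1341.9 + 2.2 = 1344.1
Net primary income = 944.5 - 818.3 = 126.2
Net secondary income = -264.1
Current account = 1344.1 + 126.2 + (-264.1) = 1206.2
Financial account = -(1206.2 + (-184.4)) = -1021.8

-1021.8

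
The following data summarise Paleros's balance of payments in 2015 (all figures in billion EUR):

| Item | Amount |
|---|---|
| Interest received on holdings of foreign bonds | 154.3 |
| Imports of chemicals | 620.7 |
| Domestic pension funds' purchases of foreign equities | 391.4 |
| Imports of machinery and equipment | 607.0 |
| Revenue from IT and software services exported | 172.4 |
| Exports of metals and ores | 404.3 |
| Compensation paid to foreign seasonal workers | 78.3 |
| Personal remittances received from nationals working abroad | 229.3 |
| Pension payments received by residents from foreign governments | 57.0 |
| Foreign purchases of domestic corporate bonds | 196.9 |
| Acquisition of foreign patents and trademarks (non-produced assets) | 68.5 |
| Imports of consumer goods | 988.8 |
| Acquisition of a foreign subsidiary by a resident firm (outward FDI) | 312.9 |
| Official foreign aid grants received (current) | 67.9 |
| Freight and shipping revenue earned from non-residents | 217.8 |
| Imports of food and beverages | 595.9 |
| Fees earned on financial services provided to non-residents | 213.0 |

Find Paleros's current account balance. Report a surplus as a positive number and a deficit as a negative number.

Goods: 404.3 - 988.8 - 607.0 - 620.7 - 595.9 = -2408.1
Services: 213.0 + 217.8 + 172.4 = 603.2
Primary income: 154.3 - 78.3 = 76.0
Secondary income: 229.3 + 67.9 + 57.0 = 354.2
Current account = (-2408.1) + 603.2 + 76.0 + 354.2 = -1374.7
(Excluded from the current account — financial account: domestic pension funds' purchases of foreign equities 391.4, foreign purchases of domestic corporate bonds 196.9, acquisition of a foreign subsidiary by a resident firm (outward FDI) 312.9; capital account: acquisition of foreign patents and trademarks (non-produced assets) 68.5.)

-1374.7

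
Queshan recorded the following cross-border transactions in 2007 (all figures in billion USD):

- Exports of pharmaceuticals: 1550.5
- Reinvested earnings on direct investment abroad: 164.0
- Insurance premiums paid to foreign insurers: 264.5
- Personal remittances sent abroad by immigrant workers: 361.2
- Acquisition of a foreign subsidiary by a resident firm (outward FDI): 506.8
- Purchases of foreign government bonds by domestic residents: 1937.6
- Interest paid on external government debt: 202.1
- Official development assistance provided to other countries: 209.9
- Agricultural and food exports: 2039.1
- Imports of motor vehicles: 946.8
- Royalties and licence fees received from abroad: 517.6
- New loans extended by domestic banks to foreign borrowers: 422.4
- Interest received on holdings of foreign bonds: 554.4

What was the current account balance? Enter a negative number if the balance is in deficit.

2841.1

Goods: 2039.1 - 946.8 + 1550.5 = 2642.8
Services: -264.5 + 517.6 = 253.1
Primary income: -202.1 + 164.0 + 554.4 = 516.3
Secondary income: -361.2 - 209.9 = -571.1
Current account = 2642.8 + 253.1 + 516.3 + (-571.1) = 2841.1
(Excluded from the current account — financial account: acquisition of a foreign subsidiary by a resident firm (outward FDI) 506.8, purchases of foreign government bonds by domestic residents 1937.6, new loans extended by domestic banks to foreign borrowers 422.4.)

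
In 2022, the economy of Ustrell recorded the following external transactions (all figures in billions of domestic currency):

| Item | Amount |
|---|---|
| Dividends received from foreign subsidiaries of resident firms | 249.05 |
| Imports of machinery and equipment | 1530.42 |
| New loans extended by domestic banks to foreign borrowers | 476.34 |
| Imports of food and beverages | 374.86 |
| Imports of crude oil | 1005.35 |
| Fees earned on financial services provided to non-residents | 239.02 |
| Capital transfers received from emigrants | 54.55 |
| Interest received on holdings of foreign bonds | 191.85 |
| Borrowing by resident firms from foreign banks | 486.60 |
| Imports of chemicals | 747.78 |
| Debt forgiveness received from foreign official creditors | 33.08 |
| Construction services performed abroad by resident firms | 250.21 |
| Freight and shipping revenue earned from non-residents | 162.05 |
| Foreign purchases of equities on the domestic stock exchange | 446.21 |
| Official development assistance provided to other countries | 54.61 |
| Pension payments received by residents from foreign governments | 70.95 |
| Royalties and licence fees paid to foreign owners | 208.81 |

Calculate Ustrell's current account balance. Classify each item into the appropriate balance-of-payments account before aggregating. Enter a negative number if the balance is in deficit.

-2758.70

Goods: -1005.35 - 374.86 - 747.78 - 1530.42 = -3658.41
Services: -208.81 + 250.21 + 239.02 + 162.05 = 442.47
Primary income: 191.85 + 249.05 = 440.90
Secondary income: 70.95 - 54.61 = 16.34
Current account = (-3658.41) + 442.47 + 440.90 + 16.34 = -2758.70
(Excluded from the current account — financial account: new loans extended by domestic banks to foreign borrowers 476.34, borrowing by resident firms from foreign banks 486.60, foreign purchases of equities on the domestic stock exchange 446.21; capital account: capital transfers received from emigrants 54.55, debt forgiveness received from foreign official creditors 33.08.)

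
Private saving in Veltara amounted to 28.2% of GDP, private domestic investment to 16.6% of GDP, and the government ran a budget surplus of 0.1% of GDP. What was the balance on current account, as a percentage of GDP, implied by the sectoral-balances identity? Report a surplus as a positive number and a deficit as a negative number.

By the sectoral-balances identity, CA = (S_private - I) + (T - G).
Private balance = 28.2 - 16.6 = 11.6
Government balance (T - G) = 0.1
CA = 11.6 + 0.1 = 11.7

11.7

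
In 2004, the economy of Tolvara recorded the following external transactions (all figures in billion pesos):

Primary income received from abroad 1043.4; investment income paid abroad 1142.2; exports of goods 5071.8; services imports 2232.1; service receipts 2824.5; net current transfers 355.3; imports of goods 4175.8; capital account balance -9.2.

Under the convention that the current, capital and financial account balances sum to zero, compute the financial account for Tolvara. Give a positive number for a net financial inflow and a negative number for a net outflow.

-1735.7

Goods balance = 5071.8 - 4175.8 = 896.0
Services balance = 2824.5 - 2232.1 = 592.4
Trade balance (goods + services) = 896.0 + 592.4 = 1488.4
Net primary income = 1043.4 - 1142.2 = -98.8
Net secondary income = 355.3
Current account = 1488.4 + (-98.8) + 355.3 = 1744.9
Financial account = -(1744.9 + (-9.2)) = -1735.7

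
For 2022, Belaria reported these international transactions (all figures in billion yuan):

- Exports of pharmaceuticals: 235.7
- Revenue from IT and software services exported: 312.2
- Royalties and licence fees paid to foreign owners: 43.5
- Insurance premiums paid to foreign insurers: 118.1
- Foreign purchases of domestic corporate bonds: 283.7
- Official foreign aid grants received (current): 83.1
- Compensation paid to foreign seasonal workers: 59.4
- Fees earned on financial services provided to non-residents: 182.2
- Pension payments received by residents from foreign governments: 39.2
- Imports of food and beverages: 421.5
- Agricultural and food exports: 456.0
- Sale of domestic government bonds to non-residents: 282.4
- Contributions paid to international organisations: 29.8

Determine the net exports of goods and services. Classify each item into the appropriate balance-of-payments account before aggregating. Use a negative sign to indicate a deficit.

Goods: 456.0 + 235.7 - 421.5 = 270.2
Services: 182.2 - 118.1 - 43.5 + 312.2 = 332.8
Trade balance = 270.2 + 332.8 = 603.0
(Excluded from the trade balance — financial account: foreign purchases of domestic corporate bonds 283.7, sale of domestic government bonds to non-residents 282.4; secondary income: official foreign aid grants received (current) 83.1, pension payments received by residents from foreign governments 39.2, contributions paid to international organisations 29.8; primary income: compensation paid to foreign seasonal workers 59.4.)

603.0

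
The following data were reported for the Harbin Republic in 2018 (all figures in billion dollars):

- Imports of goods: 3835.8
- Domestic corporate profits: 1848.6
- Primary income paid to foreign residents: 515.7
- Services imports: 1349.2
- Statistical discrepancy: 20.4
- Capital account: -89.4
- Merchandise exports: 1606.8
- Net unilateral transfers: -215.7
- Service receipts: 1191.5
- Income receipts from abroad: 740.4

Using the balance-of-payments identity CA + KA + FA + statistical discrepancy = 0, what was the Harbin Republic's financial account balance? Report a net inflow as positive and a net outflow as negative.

Goods balance = 1606.8 - 3835.8 = -2229.0
Services balance = 1191.5 - 1349.2 = -157.7
Trade balance (goods + services) = -2229.0 + (-157.7) = -2386.7
Net primary income = 740.4 - 515.7 = 224.7
Net secondary income = -215.7
Current account = -2386.7 + 224.7 + (-215.7) = -2377.7
Financial account = -(-2377.7 + (-89.4) + 20.4) = 2446.7

2446.7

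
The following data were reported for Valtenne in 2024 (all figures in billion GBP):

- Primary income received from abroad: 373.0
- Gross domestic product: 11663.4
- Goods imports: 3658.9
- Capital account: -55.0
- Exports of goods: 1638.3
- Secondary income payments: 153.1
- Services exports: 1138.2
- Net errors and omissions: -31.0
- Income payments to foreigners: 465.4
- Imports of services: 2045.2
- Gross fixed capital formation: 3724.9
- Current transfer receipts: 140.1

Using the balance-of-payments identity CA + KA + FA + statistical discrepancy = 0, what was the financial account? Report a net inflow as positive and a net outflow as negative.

3119.0

Goods balance = 1638.3 - 3658.9 = -2020.6
Services balance = 1138.2 - 2045.2 = -907.0
Trade balance (goods + services) = -2020.6 + (-907.0) = -2927.6
Net primary income = 373.0 - 465.4 = -92.4
Net secondary income = 140.1 - 153.1 = -13.0
Current account = -2927.6 + (-92.4) + (-13.0) = -3033.0
Financial account = -(-3033.0 + (-55.0) + (-31.0)) = 3119.0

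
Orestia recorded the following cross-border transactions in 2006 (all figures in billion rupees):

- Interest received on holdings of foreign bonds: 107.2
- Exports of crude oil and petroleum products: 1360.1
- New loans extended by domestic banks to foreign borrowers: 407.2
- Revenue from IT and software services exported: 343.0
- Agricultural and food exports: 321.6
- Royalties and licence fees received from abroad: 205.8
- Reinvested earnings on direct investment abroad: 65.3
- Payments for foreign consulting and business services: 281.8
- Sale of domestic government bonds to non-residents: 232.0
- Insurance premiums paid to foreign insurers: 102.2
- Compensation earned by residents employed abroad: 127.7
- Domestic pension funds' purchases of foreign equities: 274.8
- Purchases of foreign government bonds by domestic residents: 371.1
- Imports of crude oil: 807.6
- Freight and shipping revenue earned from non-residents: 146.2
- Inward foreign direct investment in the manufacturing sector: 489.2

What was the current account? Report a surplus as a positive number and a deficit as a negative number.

Goods: 321.6 + 1360.1 - 807.6 = 874.1
Services: 146.2 - 281.8 - 102.2 + 205.8 + 343.0 = 311.0
Primary income: 127.7 + 107.2 + 65.3 = 300.2
Current account = 874.1 + 311.0 + 300.2 = 1485.3
(Excluded from the current account — financial account: new loans extended by domestic banks to foreign borrowers 407.2, sale of domestic government bonds to non-residents 232.0, domestic pension funds' purchases of foreign equities 274.8, purchases of foreign government bonds by domestic residents 371.1, inward foreign direct investment in the manufacturing sector 489.2.)

1485.3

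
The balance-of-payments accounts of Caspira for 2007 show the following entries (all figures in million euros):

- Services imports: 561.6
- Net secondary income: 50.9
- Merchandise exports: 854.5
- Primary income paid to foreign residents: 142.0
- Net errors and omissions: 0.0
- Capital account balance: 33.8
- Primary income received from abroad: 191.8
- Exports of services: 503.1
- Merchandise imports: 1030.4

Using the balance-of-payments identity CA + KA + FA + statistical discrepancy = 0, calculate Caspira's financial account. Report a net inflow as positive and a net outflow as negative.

Goods balance = 854.5 - 1030.4 = -175.9
Services balance = 503.1 - 561.6 = -58.5
Trade balance (goods + services) = -175.9 + (-58.5) = -234.4
Net primary income = 191.8 - 142.0 = 49.8
Net secondary income = 50.9
Current account = -234.4 + 49.8 + 50.9 = -133.7
Financial account = -(-133.7 + 33.8 + 0.0) = 99.9

99.9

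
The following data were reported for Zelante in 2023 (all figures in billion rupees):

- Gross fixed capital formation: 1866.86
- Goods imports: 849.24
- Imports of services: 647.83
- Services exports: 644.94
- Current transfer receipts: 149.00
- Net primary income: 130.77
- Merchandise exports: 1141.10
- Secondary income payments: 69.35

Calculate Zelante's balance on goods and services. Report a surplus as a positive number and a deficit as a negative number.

Goods balance = 1141.10 - 849.24 = 291.86
Services balance = 644.94 - 647.83 = -2.89
Trade balance (goods + services) = 291.86 + (-2.89) = 288.97

288.97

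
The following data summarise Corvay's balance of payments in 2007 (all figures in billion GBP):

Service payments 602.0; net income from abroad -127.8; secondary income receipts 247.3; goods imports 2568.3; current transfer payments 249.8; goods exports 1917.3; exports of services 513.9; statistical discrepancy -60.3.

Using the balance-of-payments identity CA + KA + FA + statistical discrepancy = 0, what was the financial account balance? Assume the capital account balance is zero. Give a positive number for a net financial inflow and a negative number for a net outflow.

Goods balance = 1917.3 - 2568.3 = -651.0
Services balance = 513.9 - 602.0 = -88.1
Trade balance (goods + services) = -651.0 + (-88.1) = -739.1
Net primary income = -127.8
Net secondary income = 247.3 - 249.8 = -2.5
Current account = -739.1 + (-127.8) + (-2.5) = -869.4
Financial account = -(-869.4 + (-60.3)) = 929.7

929.7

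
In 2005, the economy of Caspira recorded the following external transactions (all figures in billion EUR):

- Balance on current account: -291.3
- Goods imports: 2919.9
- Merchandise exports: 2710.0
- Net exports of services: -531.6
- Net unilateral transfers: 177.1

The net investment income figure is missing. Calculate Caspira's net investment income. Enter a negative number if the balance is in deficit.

273.1

Current account = goods balance + services balance + net primary income + net secondary income
Sum of the known components = -564.4
Net investment income = CA - (known components) = -291.3 - (-564.4) = 273.1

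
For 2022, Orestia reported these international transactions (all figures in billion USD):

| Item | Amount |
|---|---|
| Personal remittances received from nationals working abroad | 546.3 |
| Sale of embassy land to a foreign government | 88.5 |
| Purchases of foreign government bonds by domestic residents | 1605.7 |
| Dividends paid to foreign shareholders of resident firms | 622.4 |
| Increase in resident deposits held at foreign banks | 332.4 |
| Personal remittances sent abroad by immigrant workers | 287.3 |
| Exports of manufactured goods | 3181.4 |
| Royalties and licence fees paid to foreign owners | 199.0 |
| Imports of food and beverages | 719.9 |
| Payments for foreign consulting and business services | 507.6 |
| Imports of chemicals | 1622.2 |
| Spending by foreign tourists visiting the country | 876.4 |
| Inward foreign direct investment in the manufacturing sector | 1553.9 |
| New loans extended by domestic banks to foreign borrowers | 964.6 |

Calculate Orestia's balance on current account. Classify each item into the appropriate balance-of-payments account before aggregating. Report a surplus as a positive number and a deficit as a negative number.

Goods: -1622.2 + 3181.4 - 719.9 = 839.3
Services: -199.0 + 876.4 - 507.6 = 169.8
Primary income: -622.4
Secondary income: 546.3 - 287.3 = 259.0
Current account = 839.3 + 169.8 + (-622.4) + 259.0 = 645.7
(Excluded from the current account — capital account: sale of embassy land to a foreign government 88.5; financial account: purchases of foreign government bonds by domestic residents 1605.7, increase in resident deposits held at foreign banks 332.4, inward foreign direct investment in the manufacturing sector 1553.9, new loans extended by domestic banks to foreign borrowers 964.6.)

645.7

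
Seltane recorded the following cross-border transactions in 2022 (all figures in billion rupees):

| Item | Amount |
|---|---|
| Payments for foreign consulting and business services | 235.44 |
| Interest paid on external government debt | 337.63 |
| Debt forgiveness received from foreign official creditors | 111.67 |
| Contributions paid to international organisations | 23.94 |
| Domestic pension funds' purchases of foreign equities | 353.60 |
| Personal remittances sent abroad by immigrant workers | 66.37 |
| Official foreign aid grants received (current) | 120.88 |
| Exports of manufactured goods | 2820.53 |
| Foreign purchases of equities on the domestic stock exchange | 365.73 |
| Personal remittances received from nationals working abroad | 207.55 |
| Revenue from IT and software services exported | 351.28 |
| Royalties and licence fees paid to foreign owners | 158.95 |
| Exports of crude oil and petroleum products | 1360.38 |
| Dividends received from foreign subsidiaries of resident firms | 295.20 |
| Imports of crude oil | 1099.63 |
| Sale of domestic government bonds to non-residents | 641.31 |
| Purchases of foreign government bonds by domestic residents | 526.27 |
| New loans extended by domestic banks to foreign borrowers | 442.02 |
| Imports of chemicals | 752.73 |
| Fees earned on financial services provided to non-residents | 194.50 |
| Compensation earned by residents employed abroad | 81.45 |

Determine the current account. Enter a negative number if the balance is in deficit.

2757.08

Goods: -1099.63 - 752.73 + 2820.53 + 1360.38 = 2328.55
Services: 194.50 - 158.95 - 235.44 + 351.28 = 151.39
Primary income: -337.63 + 81.45 + 295.20 = 39.02
Secondary income: -23.94 + 120.88 + 207.55 - 66.37 = 238.12
Current account = 2328.55 + 151.39 + 39.02 + 238.12 = 2757.08
(Excluded from the current account — capital account: debt forgiveness received from foreign official creditors 111.67; financial account: domestic pension funds' purchases of foreign equities 353.60, foreign purchases of equities on the domestic stock exchange 365.73, sale of domestic government bonds to non-residents 641.31, purchases of foreign government bonds by domestic residents 526.27, new loans extended by domestic banks to foreign borrowers 442.02.)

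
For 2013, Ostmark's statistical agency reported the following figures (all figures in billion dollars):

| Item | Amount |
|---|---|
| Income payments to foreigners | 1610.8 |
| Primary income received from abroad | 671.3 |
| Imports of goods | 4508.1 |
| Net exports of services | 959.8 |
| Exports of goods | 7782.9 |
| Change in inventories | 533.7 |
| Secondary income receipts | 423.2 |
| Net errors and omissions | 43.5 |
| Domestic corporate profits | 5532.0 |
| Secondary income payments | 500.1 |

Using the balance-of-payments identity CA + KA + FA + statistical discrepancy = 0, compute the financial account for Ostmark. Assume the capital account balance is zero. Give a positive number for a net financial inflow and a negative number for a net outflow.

-3261.7

Goods balance = 7782.9 - 4508.1 = 3274.8
Services balance = 959.8
Trade balance (goods + services) = 3274.8 + 959.8 = 4234.6
Net primary income = 671.3 - 1610.8 = -939.5
Net secondary income = 423.2 - 500.1 = -76.9
Current account = 4234.6 + (-939.5) + (-76.9) = 3218.2
Financial account = -(3218.2 + 43.5) = -3261.7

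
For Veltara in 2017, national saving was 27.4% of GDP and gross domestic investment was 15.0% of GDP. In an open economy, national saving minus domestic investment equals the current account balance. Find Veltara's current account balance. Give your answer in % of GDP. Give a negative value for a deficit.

CA = S - I = 27.4 - 15.0 = 12.4

12.4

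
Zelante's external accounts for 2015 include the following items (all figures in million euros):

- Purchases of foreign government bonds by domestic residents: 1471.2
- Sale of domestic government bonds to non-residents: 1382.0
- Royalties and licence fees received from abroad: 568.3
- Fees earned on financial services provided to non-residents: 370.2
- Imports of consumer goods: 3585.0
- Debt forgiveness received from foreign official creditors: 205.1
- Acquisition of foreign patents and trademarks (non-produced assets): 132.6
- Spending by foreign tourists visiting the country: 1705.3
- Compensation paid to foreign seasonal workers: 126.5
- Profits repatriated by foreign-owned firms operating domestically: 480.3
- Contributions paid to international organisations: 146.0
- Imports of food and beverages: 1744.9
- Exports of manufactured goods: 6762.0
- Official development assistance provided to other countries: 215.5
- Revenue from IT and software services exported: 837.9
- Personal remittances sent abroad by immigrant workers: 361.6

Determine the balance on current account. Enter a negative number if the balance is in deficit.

3583.9

Goods: 6762.0 - 3585.0 - 1744.9 = 1432.1
Services: 1705.3 + 370.2 + 837.9 + 568.3 = 3481.7
Primary income: -126.5 - 480.3 = -606.8
Secondary income: -361.6 - 215.5 - 146.0 = -723.1
Current account = 1432.1 + 3481.7 + (-606.8) + (-723.1) = 3583.9
(Excluded from the current account — financial account: purchases of foreign government bonds by domestic residents 1471.2, sale of domestic government bonds to non-residents 1382.0; capital account: debt forgiveness received from foreign official creditors 205.1, acquisition of foreign patents and trademarks (non-produced assets) 132.6.)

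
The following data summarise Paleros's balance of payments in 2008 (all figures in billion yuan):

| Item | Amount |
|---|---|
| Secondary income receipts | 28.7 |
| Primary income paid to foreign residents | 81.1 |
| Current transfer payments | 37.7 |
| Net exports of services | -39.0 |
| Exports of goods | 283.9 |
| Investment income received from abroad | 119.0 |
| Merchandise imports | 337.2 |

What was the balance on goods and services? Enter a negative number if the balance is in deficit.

Goods balance = 283.9 - 337.2 = -53.3
Services balance = -39.0
Trade balance (goods + services) = -53.3 + (-39.0) = -92.3

-92.3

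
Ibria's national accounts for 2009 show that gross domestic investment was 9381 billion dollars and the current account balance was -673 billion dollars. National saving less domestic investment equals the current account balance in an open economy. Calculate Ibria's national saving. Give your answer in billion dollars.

8708

S - I = CA (net lending to the rest of the world).
S = I + CA = 9381 + (-673) = 8708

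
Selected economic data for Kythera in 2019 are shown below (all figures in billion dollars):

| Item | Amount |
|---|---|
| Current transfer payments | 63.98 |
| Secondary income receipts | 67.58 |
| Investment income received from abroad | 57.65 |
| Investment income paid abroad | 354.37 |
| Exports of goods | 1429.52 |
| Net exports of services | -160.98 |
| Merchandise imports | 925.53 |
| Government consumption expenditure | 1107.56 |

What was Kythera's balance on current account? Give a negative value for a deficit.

Goods balance = 1429.52 - 925.53 = 503.99
Services balance = -160.98
Trade balance (goods + services) = 503.99 + (-160.98) = 343.01
Net primary income = 57.65 - 354.37 = -296.72
Net secondary income = 67.58 - 63.98 = 3.60
Current account = 343.01 + (-296.72) + 3.60 = 49.89

49.89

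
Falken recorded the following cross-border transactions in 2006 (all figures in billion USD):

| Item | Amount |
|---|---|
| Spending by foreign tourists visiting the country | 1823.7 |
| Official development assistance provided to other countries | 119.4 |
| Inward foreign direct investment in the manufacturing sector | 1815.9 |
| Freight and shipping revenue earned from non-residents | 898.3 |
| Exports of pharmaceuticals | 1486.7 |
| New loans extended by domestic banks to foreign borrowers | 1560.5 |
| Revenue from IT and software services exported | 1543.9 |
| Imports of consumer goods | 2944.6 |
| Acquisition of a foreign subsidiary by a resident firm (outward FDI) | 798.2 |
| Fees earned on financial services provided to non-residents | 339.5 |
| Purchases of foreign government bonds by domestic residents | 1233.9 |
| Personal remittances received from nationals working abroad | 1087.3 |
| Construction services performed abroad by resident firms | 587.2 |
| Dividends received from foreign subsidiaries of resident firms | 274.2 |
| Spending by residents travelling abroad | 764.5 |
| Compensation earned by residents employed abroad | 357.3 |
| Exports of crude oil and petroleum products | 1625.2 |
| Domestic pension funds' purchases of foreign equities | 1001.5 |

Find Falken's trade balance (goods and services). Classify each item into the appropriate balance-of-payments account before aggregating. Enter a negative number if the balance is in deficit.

4595.4

Goods: 1625.2 - 2944.6 + 1486.7 = 167.3
Services: 1823.7 + 339.5 + 587.2 - 764.5 + 1543.9 + 898.3 = 4428.1
Trade balance = 167.3 + 4428.1 = 4595.4
(Excluded from the trade balance — secondary income: official development assistance provided to other countries 119.4, personal remittances received from nationals working abroad 1087.3; financial account: inward foreign direct investment in the manufacturing sector 1815.9, new loans extended by domestic banks to foreign borrowers 1560.5, acquisition of a foreign subsidiary by a resident firm (outward FDI) 798.2, purchases of foreign government bonds by domestic residents 1233.9, domestic pension funds' purchases of foreign equities 1001.5; primary income: dividends received from foreign subsidiaries of resident firms 274.2, compensation earned by residents employed abroad 357.3.)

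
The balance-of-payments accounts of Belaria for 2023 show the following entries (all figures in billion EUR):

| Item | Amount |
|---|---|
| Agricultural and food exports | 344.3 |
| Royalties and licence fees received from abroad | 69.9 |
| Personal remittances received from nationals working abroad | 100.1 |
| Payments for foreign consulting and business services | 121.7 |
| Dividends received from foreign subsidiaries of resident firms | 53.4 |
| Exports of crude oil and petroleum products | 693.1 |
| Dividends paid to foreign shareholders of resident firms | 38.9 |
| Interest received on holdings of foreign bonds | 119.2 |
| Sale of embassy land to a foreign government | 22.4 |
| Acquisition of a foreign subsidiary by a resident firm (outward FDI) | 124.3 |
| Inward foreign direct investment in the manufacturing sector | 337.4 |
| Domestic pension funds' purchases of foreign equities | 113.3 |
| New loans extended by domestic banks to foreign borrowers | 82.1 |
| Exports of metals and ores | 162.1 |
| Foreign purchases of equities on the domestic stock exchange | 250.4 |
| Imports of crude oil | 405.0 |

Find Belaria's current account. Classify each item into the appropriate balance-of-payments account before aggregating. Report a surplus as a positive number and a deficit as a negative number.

976.5

Goods: 162.1 + 693.1 - 405.0 + 344.3 = 794.5
Services: 69.9 - 121.7 = -51.8
Primary income: -38.9 + 119.2 + 53.4 = 133.7
Secondary income: 100.1
Current account = 794.5 + (-51.8) + 133.7 + 100.1 = 976.5
(Excluded from the current account — capital account: sale of embassy land to a foreign government 22.4; financial account: acquisition of a foreign subsidiary by a resident firm (outward FDI) 124.3, inward foreign direct investment in the manufacturing sector 337.4, domestic pension funds' purchases of foreign equities 113.3, new loans extended by domestic banks to foreign borrowers 82.1, foreign purchases of equities on the domestic stock exchange 250.4.)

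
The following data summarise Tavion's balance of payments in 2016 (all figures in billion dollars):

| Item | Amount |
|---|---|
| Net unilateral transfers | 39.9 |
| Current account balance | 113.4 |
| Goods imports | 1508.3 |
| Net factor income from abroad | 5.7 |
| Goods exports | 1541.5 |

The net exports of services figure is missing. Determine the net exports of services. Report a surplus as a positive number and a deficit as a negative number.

Current account = goods balance + services balance + net primary income + net secondary income
Sum of the known components = 78.8
Net exports of services = CA - (known components) = 113.4 - 78.8 = 34.6

34.6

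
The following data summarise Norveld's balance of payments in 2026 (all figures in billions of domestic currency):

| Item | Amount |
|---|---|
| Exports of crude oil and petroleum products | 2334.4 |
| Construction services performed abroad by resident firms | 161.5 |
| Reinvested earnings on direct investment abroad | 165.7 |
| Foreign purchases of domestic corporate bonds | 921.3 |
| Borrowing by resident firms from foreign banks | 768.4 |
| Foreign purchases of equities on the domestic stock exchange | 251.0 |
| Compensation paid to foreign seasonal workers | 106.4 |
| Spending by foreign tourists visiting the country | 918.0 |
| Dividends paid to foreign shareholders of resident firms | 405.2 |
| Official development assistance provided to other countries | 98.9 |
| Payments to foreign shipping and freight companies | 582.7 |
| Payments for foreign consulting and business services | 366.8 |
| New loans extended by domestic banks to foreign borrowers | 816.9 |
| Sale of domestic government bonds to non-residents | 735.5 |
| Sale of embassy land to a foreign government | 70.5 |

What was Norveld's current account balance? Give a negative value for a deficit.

Goods: 2334.4
Services: -582.7 + 161.5 + 918.0 - 366.8 = 130.0
Primary income: 165.7 - 405.2 - 106.4 = -345.9
Secondary income: -98.9
Current account = 2334.4 + 130.0 + (-345.9) + (-98.9) = 2019.6
(Excluded from the current account — financial account: foreign purchases of domestic corporate bonds 921.3, borrowing by resident firms from foreign banks 768.4, foreign purchases of equities on the domestic stock exchange 251.0, new loans extended by domestic banks to foreign borrowers 816.9, sale of domestic government bonds to non-residents 735.5; capital account: sale of embassy land to a foreign government 70.5.)

2019.6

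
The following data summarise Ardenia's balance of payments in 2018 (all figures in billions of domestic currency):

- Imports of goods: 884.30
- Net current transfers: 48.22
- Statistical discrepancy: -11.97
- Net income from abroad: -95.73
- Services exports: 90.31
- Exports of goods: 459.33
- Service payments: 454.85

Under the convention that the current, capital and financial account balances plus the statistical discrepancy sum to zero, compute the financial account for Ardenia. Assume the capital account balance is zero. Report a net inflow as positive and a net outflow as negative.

Goods balance = 459.33 - 884.30 = -424.97
Services balance = 90.31 - 454.85 = -364.54
Trade balance (goods + services) = -424.97 + (-364.54) = -789.51
Net primary income = -95.73
Net secondary income = 48.22
Current account = -789.51 + (-95.73) + 48.22 = -837.02
Financial account = -(-837.02 + (-11.97)) = 848.99

848.99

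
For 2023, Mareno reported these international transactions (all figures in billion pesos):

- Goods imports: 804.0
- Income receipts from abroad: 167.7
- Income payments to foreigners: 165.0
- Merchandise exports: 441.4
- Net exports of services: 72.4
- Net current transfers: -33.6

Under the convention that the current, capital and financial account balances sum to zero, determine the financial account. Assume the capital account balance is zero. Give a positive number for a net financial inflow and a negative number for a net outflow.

321.1

Goods balance = 441.4 - 804.0 = -362.6
Services balance = 72.4
Trade balance (goods + services) = -362.6 + 72.4 = -290.2
Net primary income = 167.7 - 165.0 = 2.7
Net secondary income = -33.6
Current account = -290.2 + 2.7 + (-33.6) = -321.1
Financial account = -(-321.1) = 321.1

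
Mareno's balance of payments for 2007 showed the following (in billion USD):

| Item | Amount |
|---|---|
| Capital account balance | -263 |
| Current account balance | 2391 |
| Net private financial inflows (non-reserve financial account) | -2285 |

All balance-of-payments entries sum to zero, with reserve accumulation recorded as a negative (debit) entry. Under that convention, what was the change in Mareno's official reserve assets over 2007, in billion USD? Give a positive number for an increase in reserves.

Official reserve transactions balance = -(2391 + (-263) + (-2285)) = 157
An accumulation of reserves is recorded as a debit (negative entry), so the change in the stock of reserves is the negative of that balance.
Change in official reserves = -(157) = -157

-157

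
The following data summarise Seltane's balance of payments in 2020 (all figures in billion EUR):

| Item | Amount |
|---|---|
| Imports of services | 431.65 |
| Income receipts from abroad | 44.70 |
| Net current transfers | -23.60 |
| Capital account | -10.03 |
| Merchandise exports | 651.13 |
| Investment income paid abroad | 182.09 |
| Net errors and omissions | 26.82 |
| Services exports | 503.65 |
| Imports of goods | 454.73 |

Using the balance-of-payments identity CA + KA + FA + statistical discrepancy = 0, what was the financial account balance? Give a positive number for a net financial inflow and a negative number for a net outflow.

Goods balance = 651.13 - 454.73 = 196.40
Services balance = 503.65 - 431.65 = 72.00
Trade balance (goods + services) = 196.40 + 72.00 = 268.40
Net primary income = 44.70 - 182.09 = -137.39
Net secondary income = -23.60
Current account = 268.40 + (-137.39) + (-23.60) = 107.41
Financial account = -(107.41 + (-10.03) + 26.82) = -124.20

-124.20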